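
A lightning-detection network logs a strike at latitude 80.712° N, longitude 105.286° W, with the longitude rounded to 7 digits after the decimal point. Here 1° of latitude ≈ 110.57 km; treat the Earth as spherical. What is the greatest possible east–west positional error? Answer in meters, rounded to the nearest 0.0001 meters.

0.0009 meters

Rounding to 7 decimal places leaves the longitude within ±5e-08° of the true value.
At latitude 80.712° a degree of longitude spans 110570 m × cos 80.712° = 110570 × 0.1614 ≈ 17845.7 m.
So at most 5e-08° × 17845.7 ≈ 0.000892284 m east–west.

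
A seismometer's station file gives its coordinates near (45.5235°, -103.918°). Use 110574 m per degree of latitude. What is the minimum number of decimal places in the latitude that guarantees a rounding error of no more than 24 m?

One degree of latitude covers 110574 m.
With N decimal places the half-ulp bound is 0.5·10⁻ᴺ°, or 0.5·10⁻ᴺ × 110574 m on the ground.
Setting 55287 × 10⁻ᴺ ≤ 24 gives 10ᴺ ≥ 2304, i.e. N ≥ 3.36.
So 4 decimal places suffice (5.53 m); 3 would allow up to 55.3 m.

4 decimal places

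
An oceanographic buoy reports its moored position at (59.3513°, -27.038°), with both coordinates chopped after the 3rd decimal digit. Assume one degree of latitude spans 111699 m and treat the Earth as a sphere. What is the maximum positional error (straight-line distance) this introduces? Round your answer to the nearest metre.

Truncating at 3 decimal places can drop up to a full unit in the last place, so each coordinate may be off by as much as 0.001°.
North–south component: 0.001° × 111699 = 111.699 m.
Longitude error → 0.001 × 111699 × cos 59.3513° = 0.001 × 111699 × 0.5098 ≈ 56.9411 m.
The two errors are perpendicular, so the maximum displacement is √(111.699² + 56.9411²) ≈ 125.375 m.

125 metres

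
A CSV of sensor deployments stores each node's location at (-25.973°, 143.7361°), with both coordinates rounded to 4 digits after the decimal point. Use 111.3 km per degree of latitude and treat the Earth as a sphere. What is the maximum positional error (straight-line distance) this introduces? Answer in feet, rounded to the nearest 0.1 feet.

Rounding to 4 decimal places leaves each coordinate within ±5e-05° of the true value.
Latitude error → 5e-05 × 111300 = 5.565 m along the meridian.
E–W at 25.973°: 5e-05° × 111300 × cos 25.973° = 5e-05 × 111300 × 0.8990 ≈ 5.00294 m.
Combining orthogonally: (5.565² + 5.00294²)^½ ≈ 7.48322 m.
In feet: 7.48322 m ÷ 0.3048 ≈ 24.551 ft.

24.6 feet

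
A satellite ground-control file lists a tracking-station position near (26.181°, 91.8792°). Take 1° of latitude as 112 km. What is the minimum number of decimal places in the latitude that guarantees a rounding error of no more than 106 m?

3

One degree of latitude covers 112000 m.
With N decimal places the half-ulp bound is 0.5·10⁻ᴺ°, or 0.5·10⁻ᴺ × 112000 m on the ground.
Need 0.5 × 112000 × 10⁻ᴺ ≤ 106 → 10⁻ᴺ ≤ 1.893e-03, so N ≥ 2.72.
So 3 decimal places suffice (56 m); 2 would allow up to 560 m.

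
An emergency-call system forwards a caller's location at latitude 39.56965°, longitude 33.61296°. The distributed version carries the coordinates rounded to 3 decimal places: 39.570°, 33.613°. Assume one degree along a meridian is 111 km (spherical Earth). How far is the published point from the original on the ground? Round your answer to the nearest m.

Δlat = 39.56965 − 39.570 = -0.00035°; Δlon = 33.61296 − 33.613 = -0.00004°.
North–south shift: -0.00035 × 111000 = -38.85 m.
East–west at this latitude: -0.00004° × 111000 × cos 39.57° ≈ -0.00004 × 85564 = -3.42256 m.
Combined displacement = (38.85² + 3.42256²)^½ ≈ 39.0005 m.

39 m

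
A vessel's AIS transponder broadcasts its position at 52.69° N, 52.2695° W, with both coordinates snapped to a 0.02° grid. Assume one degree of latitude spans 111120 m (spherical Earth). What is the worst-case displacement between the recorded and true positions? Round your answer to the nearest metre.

With a 0.02° grid the true value lies within half a step, ±0.02°/2 = ±0.01°, of the stored one.
Latitude error → 0.01 × 111120 = 1111.2 m along the meridian.
East–west component at 52.69°: 0.01° × 111120 × cos 52.69° ≈ 0.01 × 67352.9 ≈ 673.529 m.
Worst case both components are at the extreme and orthogonal: √(1111.2² + 673.529²) ≈ 1299.39 m.

1299 metres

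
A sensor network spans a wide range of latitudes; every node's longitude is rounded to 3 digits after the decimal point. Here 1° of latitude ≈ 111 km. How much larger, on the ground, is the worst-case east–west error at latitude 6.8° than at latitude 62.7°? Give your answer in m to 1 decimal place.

Rounding to 3 decimal places leaves the longitude within ±0.0005° of the true value.
At 6.8°: 0.0005° × 111000 × cos 6.8° = 0.0005 × 111000 × 0.9930 ≈ 55.11 m.
Error at 62.7° = 0.0005° × 111000 × cos 62.7° ≈ 55.5 × 0.4586 = 25.455 m.
Difference: 55.11 − 25.455 = 29.655 m.

29.7 m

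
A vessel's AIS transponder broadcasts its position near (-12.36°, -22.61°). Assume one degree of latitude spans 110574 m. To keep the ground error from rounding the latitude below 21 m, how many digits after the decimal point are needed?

One degree of latitude covers 110574 m.
N decimal places → at most half a unit in the last place, 0.5 × 10⁻ᴺ° = 110574/2 × 10⁻ᴺ m.
Setting 55287 × 10⁻ᴺ ≤ 21 gives 10ᴺ ≥ 2633, i.e. N ≥ 3.42.
N = 3 would give 55.3 m (too coarse); N = 4 gives 5.53 m ≤ 21 m.

4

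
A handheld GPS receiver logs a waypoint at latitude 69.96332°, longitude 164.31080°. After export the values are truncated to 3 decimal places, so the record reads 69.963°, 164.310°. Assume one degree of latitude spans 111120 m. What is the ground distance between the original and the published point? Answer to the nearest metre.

The latitude changed by +0.00032° and the longitude by +0.00080°.
North–south shift: 0.00032 × 111120 = 35.5584 m.
East–west at this latitude: 0.00080° × 111120 × cos 69.963° ≈ 0.00080 × 38072.7 = 30.4582 m.
Hypotenuse of the two orthogonal shifts: √(35.5584² + 30.4582²) = 46.8199 m.

47 metres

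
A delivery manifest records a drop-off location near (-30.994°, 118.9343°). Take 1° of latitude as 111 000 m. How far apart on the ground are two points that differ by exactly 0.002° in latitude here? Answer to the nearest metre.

Along a meridian 0.002° is 0.002 × 111000 = 222 m.

222 metres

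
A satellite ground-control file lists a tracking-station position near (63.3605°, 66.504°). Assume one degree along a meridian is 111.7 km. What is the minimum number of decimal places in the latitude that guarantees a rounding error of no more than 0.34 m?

6 decimal places

One degree of latitude covers 111700 m.
N decimal places → at most half a unit in the last place, 0.5 × 10⁻ᴺ° = 111700/2 × 10⁻ᴺ m.
Setting 55850 × 10⁻ᴺ ≤ 0.34 gives 10ᴺ ≥ 1.643e+05, i.e. N ≥ 5.22.
So 6 decimal places suffice (0.0558 m); 5 would allow up to 0.558 m.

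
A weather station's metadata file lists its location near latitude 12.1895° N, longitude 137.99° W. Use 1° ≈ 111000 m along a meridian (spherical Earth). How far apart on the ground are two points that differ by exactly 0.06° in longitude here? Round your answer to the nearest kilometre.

7 kilometres

One degree of longitude here spans 111000 × cos 12.1895° = 111000 × 0.9775 ≈ 108497 m; 0.06° of that is 6509.85 m.
That is 6509.85 m = 6.5098 km.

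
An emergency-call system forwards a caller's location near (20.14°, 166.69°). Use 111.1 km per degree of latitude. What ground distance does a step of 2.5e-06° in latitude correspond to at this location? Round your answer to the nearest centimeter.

Along a meridian 2.5e-06° is 2.5e-06 × 111100 = 0.27775 m.
That is 0.27775 m = 27.775 cm.

28 centimeters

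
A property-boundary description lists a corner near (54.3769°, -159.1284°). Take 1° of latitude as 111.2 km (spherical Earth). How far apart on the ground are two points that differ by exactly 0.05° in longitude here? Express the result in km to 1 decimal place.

3.2 km

At 54.3769° a degree of longitude is 111200 × cos 54.3769° ≈ 64768.5 m, so 0.05° corresponds to 3238.43 m.
That is 3238.43 m = 3.2384 km.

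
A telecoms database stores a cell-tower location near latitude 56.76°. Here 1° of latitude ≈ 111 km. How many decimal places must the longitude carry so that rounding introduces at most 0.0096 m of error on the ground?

7 decimal places

At 56.76° one degree of longitude covers 111000 × cos 56.76° ≈ 111000 × 0.5481 ≈ 60844.3 m.
Rounding to N decimal places gives at most 0.5 × 10⁻ᴺ degrees of error, i.e. 0.5 × 10⁻ᴺ × 60844.3 m.
Need 0.5 × 60844.3 × 10⁻ᴺ ≤ 0.0096 → 10⁻ᴺ ≤ 3.156e-07, so N ≥ 6.50.
N = 6 would give 0.0304 m (too coarse); N = 7 gives 0.00304 m ≤ 0.0096 m.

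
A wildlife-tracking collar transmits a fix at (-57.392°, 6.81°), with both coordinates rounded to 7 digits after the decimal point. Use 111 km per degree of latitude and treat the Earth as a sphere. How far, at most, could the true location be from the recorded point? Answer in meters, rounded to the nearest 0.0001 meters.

0.0063 meters

Rounding to 7 decimal places leaves each coordinate within ±5e-08° of the true value.
Latitude error → 5e-08 × 111000 = 0.00555 m along the meridian.
E–W at 57.392°: 5e-08° × 111000 × cos 57.392° = 5e-08 × 111000 × 0.5389 ≈ 0.00299083 m.
Worst case both components are at the extreme and orthogonal: √(0.00555² + 0.00299083²) ≈ 0.00630457 m.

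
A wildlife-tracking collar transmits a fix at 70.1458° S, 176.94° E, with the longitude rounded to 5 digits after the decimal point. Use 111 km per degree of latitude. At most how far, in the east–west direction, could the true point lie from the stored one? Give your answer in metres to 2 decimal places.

0.19 metres

Rounding to 5 decimal places leaves the longitude within ±5e-06° of the true value.
Parallels shrink by cos φ, so at 70.1458° a degree of longitude is 111000 × 0.3396 ≈ 37698.7 m.
East–west error: 5e-06° × 37698.7 m/° ≈ 0.188493 m.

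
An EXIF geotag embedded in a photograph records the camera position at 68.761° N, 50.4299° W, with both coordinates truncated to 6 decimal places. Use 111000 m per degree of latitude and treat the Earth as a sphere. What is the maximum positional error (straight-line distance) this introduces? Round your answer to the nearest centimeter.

Truncating at 6 decimal places can drop up to a full unit in the last place, so each coordinate may be off by as much as 1e-06°.
N–S: 1e-06° × 111000 m/° = 0.111 m.
Longitude error → 1e-06 × 111000 × cos 68.761° = 1e-06 × 111000 × 0.3623 ≈ 0.0402108 m.
Worst case both components are at the extreme and orthogonal: √(0.111² + 0.0402108²) ≈ 0.118059 m.
That is 0.118059 m = 11.806 cm.

12 centimeters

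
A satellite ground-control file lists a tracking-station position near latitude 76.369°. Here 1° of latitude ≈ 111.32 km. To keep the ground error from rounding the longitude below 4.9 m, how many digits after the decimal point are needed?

4 decimal places

At 76.369° one degree of longitude covers 111320 × cos 76.369° ≈ 111320 × 0.2357 ≈ 26234.6 m.
Rounding to N decimal places gives at most 0.5 × 10⁻ᴺ degrees of error, i.e. 0.5 × 10⁻ᴺ × 26234.6 m.
Need 0.5 × 26234.6 × 10⁻ᴺ ≤ 4.9 → 10⁻ᴺ ≤ 3.736e-04, so N ≥ 3.43.
So 4 decimal places suffice (1.31 m); 3 would allow up to 13.1 m.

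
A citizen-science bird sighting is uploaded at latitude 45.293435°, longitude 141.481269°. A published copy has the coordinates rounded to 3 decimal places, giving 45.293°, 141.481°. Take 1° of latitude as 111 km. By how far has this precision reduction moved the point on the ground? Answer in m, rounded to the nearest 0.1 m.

52.7 m

The latitude changed by +0.000435° and the longitude by +0.000269°.
North–south shift: 0.000435 × 111000 = 48.285 m.
E–W at 45.293°: 0.000269° × 111000 × cos 45.293° = 0.000269 × 111000 × 0.7035 ≈ 21.0053 m.
Combined displacement = (48.285² + 21.0053²)^½ ≈ 52.6561 m.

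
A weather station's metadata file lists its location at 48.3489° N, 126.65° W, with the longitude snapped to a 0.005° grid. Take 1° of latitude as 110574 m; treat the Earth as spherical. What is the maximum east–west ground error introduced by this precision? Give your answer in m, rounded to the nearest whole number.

184 m

With a 0.005° grid the true value lies within half a step, ±0.005°/2 = ±0.0025°, of the stored one.
One degree of longitude at 48.3489° is 110574 × cos 48.3489° ≈ 110574 × 0.6646 = 73486.7 m.
East–west error: 0.0025° × 73486.7 m/° ≈ 183.717 m.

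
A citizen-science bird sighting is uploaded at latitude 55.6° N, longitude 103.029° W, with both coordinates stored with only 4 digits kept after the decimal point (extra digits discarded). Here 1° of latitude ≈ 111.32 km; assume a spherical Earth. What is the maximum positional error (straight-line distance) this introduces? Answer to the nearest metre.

13 metres

Truncating at 4 decimal places can drop up to a full unit in the last place, so each coordinate may be off by as much as 0.0001°.
N–S: 0.0001° × 111320 m/° = 11.132 m.
Longitude error → 0.0001 × 111320 × cos 55.6° = 0.0001 × 111320 × 0.5650 ≈ 6.28921 m.
The two errors are perpendicular, so the maximum displacement is √(11.132² + 6.28921²) ≈ 12.7858 m.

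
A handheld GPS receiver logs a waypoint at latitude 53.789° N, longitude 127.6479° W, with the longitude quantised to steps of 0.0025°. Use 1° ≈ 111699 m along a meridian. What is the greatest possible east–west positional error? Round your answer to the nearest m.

82 m

With a 0.0025° grid the true value lies within half a step, ±0.0025°/2 = ±0.00125°, of the stored one.
Parallels shrink by cos φ, so at 53.789° a degree of longitude is 111699 × 0.5908 ≈ 65987.4 m.
Maximum E–W displacement: 0.00125 × 65987.4 = 82.4842 m.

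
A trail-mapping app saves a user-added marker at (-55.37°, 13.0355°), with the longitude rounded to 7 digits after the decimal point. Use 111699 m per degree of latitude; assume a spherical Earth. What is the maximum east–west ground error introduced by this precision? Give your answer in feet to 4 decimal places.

Rounding to 7 decimal places leaves the longitude within ±5e-08° of the true value.
One degree of longitude at 55.37° is 111699 × cos 55.37° ≈ 111699 × 0.5683 = 63475.7 m.
East–west error: 5e-08° × 63475.7 m/° ≈ 0.00317379 m.
Converting: 0.00317379 m × 3.2808 ft/m ≈ 0.010413 ft.

0.0104 feet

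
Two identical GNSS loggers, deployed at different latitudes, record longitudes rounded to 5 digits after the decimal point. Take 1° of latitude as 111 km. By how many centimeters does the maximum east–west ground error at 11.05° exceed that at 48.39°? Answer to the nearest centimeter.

Rounding to 5 decimal places leaves the longitude within ±5e-06° of the true value.
Error at 11.05° = 5e-06° × 111000 × cos 11.05° ≈ 0.555 × 0.9815 = 0.54471 m.
At 48.39°: 5e-06° × 111000 × cos 48.39° = 5e-06 × 111000 × 0.6641 ≈ 0.36855 m.
So the lower-latitude error exceeds the higher by 0.54471 − 0.36855 = 0.17616 m.
That is 0.176159 m = 17.616 cm.

18 centimeters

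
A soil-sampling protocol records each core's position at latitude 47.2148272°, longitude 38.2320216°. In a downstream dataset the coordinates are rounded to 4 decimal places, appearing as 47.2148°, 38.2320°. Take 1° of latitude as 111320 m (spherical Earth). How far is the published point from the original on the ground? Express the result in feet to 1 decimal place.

Δlat = 47.2148272 − 47.2148 = +0.0000272°; Δlon = 38.2320216 − 38.2320 = +0.0000216°.
North–south shift: 0.0000272 × 111320 = 3.0279 m.
E–W at 47.2148°: 0.0000216° × 111320 × cos 47.2148° = 0.0000216 × 111320 × 0.6793 ≈ 1.63327 m.
Distance: √(3.0279² + 1.63327²) ≈ 3.44032 m.
Converting: 3.44032 m × 3.2808 ft/m ≈ 11.287 ft.

11.3 feet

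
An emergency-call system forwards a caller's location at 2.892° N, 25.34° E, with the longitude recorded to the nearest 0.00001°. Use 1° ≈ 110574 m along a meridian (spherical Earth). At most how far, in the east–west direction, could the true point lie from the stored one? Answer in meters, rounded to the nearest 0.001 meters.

0.552 meters

Rounding to 5 decimal places leaves the longitude within ±5e-06° of the true value.
At latitude 2.892° a degree of longitude spans 110574 m × cos 2.892° = 110574 × 0.9987 ≈ 110433 m.
Maximum E–W displacement: 5e-06 × 110433 = 0.552166 m.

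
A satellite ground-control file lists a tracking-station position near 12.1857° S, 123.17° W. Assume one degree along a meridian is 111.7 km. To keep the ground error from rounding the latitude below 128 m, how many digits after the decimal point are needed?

3

One degree of latitude covers 111700 m.
Rounding to N decimal places gives at most 0.5 × 10⁻ᴺ degrees of error, i.e. 0.5 × 10⁻ᴺ × 111700 m.
Need 0.5 × 111700 × 10⁻ᴺ ≤ 128 → 10⁻ᴺ ≤ 2.292e-03, so N ≥ 2.64.
At 2 places the error can reach 558 m, but 3 places keeps it to 55.9 m.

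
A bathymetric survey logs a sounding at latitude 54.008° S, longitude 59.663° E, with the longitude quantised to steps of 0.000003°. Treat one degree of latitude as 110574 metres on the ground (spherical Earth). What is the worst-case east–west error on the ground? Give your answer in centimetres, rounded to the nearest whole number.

10 centimetres

With a 0.000003° grid the true value lies within half a step, ±0.000003°/2 = ±1.5e-06°, of the stored one.
One degree of longitude at 54.008° is 110574 × cos 54.008° ≈ 110574 × 0.5877 = 64981.3 m.
East–west error: 1.5e-06° × 64981.3 m/° ≈ 0.0974719 m.
That is 0.0974719 m = 9.7472 cm.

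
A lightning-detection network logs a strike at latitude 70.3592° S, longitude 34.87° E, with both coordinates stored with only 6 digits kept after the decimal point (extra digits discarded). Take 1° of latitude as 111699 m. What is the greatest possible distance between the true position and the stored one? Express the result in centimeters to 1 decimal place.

Truncating at 6 decimal places can drop up to a full unit in the last place, so each coordinate may be off by as much as 1e-06°.
Latitude error → 1e-06 × 111699 = 0.111699 m along the meridian.
E–W at 70.3592°: 1e-06° × 111699 × cos 70.3592° = 1e-06 × 111699 × 0.3361 ≈ 0.0375445 m.
Combining orthogonally: (0.111699² + 0.0375445²)^½ ≈ 0.11784 m.
That is 0.11784 m = 11.784 cm.

11.8 centimeters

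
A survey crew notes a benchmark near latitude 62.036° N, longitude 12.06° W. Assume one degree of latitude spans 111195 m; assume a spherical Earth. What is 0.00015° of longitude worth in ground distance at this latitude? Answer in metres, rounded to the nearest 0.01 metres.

0.00015° of longitude at 62.036° is 0.00015 × 111195 × cos 62.036° ≈ 0.00015 × 52141.2 = 7.82118 m.

7.82 metres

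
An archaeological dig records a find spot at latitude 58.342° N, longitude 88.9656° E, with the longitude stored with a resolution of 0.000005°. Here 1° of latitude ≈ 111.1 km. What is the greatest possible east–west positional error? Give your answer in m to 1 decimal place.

With a 0.000005° grid the true value lies within half a step, ±0.000005°/2 = ±2.5e-06°, of the stored one.
At latitude 58.342° a degree of longitude spans 111100 m × cos 58.342° = 111100 × 0.5248 ≈ 58310.6 m.
Maximum E–W displacement: 2.5e-06 × 58310.6 = 0.145776 m.

0.1 m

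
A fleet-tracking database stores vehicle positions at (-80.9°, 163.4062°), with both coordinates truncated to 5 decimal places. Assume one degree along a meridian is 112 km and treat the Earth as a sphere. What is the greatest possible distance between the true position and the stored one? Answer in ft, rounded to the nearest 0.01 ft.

3.72 ft

Truncating at 5 decimal places can drop up to a full unit in the last place, so each coordinate may be off by as much as 1e-05°.
Latitude error → 1e-05 × 112000 = 1.12 m along the meridian.
East–west component at 80.9°: 1e-05° × 112000 × cos 80.9° ≈ 1e-05 × 17713.7 ≈ 0.177137 m.
Combining orthogonally: (1.12² + 0.177137²)^½ ≈ 1.13392 m.
In feet: 1.13392 m ÷ 0.3048 ≈ 3.7202 ft.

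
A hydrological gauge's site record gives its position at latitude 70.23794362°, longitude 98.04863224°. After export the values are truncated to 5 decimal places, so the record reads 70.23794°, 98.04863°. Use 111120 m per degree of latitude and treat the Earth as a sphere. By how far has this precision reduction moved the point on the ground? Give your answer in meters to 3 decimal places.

Δlat = 70.23794362 − 70.23794 = +0.00000362°; Δlon = 98.04863224 − 98.04863 = +0.00000224°.
North–south shift: 0.00000362 × 111120 = 0.402254 m.
East–west at this latitude: 0.00000224° × 111120 × cos 70.2379° ≈ 0.00000224 × 37571.3 = 0.0841598 m.
Distance: √(0.402254² + 0.0841598²) ≈ 0.410964 m.

0.411 meters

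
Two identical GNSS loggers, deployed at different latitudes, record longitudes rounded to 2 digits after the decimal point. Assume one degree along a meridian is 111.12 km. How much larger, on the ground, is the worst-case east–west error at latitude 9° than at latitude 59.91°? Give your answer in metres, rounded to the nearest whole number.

270 metres

Rounding to 2 decimal places leaves the longitude within ±0.005° of the true value.
At 9°: 0.005° × 111120 × cos 9° = 0.005 × 111120 × 0.9877 ≈ 548.76 m.
Error at 59.91° = 0.005° × 111120 × cos 59.91° ≈ 555.6 × 0.5014 = 278.56 m.
So the lower-latitude error exceeds the higher by 548.76 − 278.56 = 270.2 m.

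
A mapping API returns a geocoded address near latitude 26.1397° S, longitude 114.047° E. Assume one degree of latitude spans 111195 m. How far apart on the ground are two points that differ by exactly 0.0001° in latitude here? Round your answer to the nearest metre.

Along a meridian 0.0001° is 0.0001 × 111195 = 11.1195 m.

11 metres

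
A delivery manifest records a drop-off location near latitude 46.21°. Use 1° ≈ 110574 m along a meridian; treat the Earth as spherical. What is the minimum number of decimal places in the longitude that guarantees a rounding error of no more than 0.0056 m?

7

At 46.21° one degree of longitude covers 110574 × cos 46.21° ≈ 110574 × 0.6920 ≈ 76519.1 m.
N decimal places → at most half a unit in the last place, 0.5 × 10⁻ᴺ° = 76519.1/2 × 10⁻ᴺ m.
Need 0.5 × 76519.1 × 10⁻ᴺ ≤ 0.0056 → 10⁻ᴺ ≤ 1.464e-07, so N ≥ 6.83.
So 7 decimal places suffice (0.00383 m); 6 would allow up to 0.0383 m.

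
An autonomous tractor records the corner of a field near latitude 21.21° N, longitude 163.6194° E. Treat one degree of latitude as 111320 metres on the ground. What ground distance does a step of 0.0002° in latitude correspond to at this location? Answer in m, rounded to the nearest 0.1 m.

22.3 m

Along a meridian 0.0002° is 0.0002 × 111320 = 22.264 m.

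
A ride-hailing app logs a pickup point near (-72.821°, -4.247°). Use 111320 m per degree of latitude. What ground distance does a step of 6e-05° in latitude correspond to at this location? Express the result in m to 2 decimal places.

6.68 m

Along a meridian 6e-05° is 6e-05 × 111320 = 6.6792 m.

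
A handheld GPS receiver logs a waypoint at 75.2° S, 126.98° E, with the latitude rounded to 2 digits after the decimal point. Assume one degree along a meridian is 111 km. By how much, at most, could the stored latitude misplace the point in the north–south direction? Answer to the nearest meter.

Rounding to 2 decimal places leaves the latitude within ±0.005° of the true value.
Along the meridian that is 0.005° × 111000 m/° = 555 m.

555 meters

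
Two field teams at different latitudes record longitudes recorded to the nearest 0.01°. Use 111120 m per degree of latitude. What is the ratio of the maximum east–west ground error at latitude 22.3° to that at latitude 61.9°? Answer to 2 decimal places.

1.96

Rounding to 2 decimal places leaves the longitude within ±0.005° of the true value.
At 22.3°: 0.005° × 111120 × cos 22.3° = 0.005 × 111120 × 0.9252 ≈ 514.05 m.
At 61.9°: 0.005° × 111120 × cos 61.9° = 0.005 × 111120 × 0.4710 ≈ 261.69 m.
The ratio reduces to cos 22.3° / cos 61.9° = 0.9252/0.4710 ≈ 1.9643.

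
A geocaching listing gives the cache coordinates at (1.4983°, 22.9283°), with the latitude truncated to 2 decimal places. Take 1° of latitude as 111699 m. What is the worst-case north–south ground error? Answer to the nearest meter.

Truncating at 2 decimal places can drop up to a full unit in the last place, so the latitude may be off by as much as 0.01°.
Along the meridian that is 0.01° × 111699 m/° = 1116.99 m.

1117 meters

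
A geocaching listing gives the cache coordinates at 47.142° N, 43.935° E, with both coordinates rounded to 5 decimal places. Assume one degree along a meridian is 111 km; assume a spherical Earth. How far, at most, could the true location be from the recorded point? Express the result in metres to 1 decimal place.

0.7 metres

Rounding to 5 decimal places leaves each coordinate within ±5e-06° of the true value.
Latitude error → 5e-06 × 111000 = 0.555 m along the meridian.
Longitude error → 5e-06 × 111000 × cos 47.142° = 5e-06 × 111000 × 0.6802 ≈ 0.377502 m.
The two errors are perpendicular, so the maximum displacement is √(0.555² + 0.377502²) ≈ 0.671217 m.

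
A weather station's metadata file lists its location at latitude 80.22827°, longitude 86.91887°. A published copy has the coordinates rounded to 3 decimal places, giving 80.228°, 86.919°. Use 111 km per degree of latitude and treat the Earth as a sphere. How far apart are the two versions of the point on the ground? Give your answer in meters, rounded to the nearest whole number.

30 meters

Δlat = 80.22827 − 80.228 = +0.00027°; Δlon = 86.91887 − 86.919 = -0.00013°.
North–south shift: 0.00027 × 111000 = 29.97 m.
E–W at 80.228°: -0.00013° × 111000 × cos 80.228° = -0.00013 × 111000 × 0.1697 ≈ -2.44917 m.
Combined displacement = (29.97² + 2.44917²)^½ ≈ 30.0699 m.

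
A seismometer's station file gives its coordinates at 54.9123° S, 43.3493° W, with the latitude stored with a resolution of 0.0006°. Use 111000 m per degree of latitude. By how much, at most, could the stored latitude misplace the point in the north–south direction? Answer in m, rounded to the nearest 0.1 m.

33.3 m

With a 0.0006° grid the true value lies within half a step, ±0.0006°/2 = ±0.0003°, of the stored one.
So the N–S error is at most 0.0003 × 111000 = 33.3 m.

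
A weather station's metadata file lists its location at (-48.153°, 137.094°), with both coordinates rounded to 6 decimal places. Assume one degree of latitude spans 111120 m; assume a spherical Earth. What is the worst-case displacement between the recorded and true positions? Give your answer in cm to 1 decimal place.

6.7 cm

Rounding to 6 decimal places leaves each coordinate within ±5e-07° of the true value.
N–S: 5e-07° × 111120 m/° = 0.05556 m.
Longitude error → 5e-07 × 111120 × cos 48.153° = 5e-07 × 111120 × 0.6671 ≈ 0.0370665 m.
Worst case both components are at the extreme and orthogonal: √(0.05556² + 0.0370665²) ≈ 0.0667895 m.
That is 0.0667895 m = 6.679 cm.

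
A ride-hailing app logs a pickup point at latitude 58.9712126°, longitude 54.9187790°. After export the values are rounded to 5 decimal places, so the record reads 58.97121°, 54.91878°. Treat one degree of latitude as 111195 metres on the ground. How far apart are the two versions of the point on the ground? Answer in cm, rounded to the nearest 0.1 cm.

29.5 cm

The latitude changed by +0.0000026° and the longitude by -0.0000010°.
North–south shift: 0.0000026 × 111195 = 0.289107 m.
East–west at this latitude: -0.0000010° × 111195 × cos 58.9712° ≈ -0.0000010 × 57317.5 = -0.0573175 m.
Hypotenuse of the two orthogonal shifts: √(0.289107² + 0.0573175²) = 0.294734 m.
That is 0.294734 m = 29.473 cm.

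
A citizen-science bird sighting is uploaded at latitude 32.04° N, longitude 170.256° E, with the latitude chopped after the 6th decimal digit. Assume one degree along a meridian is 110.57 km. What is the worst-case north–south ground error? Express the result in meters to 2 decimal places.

Truncating at 6 decimal places can drop up to a full unit in the last place, so the latitude may be off by as much as 1e-06°.
Along the meridian that is 1e-06° × 110570 m/° = 0.11057 m.

0.11 meters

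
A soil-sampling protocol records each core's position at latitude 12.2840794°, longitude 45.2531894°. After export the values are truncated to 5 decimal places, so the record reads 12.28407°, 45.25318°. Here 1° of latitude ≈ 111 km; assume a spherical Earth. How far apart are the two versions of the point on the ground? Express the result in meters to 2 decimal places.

The latitude changed by +0.0000094° and the longitude by +0.0000094°.
North–south shift: 0.0000094 × 111000 = 1.0434 m.
East–west at this latitude: 0.0000094° × 111000 × cos 12.2841° ≈ 0.0000094 × 108459 = 1.01951 m.
Hypotenuse of the two orthogonal shifts: √(1.0434² + 1.01951²) = 1.4588 m.

1.46 meters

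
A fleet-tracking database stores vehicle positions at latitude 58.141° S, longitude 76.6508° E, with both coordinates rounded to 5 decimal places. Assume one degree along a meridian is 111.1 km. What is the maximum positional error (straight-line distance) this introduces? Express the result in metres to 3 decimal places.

Rounding to 5 decimal places leaves each coordinate within ±5e-06° of the true value.
N–S: 5e-06° × 111100 m/° = 0.5555 m.
Longitude error → 5e-06 × 111100 × cos 58.141° = 5e-06 × 111100 × 0.5278 ≈ 0.29321 m.
Combining orthogonally: (0.5555² + 0.29321²)^½ ≈ 0.628134 m.

0.628 metres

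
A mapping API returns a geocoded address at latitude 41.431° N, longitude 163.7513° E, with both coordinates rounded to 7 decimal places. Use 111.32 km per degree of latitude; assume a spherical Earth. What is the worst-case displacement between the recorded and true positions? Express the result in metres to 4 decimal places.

0.0070 metres

Rounding to 7 decimal places leaves each coordinate within ±5e-08° of the true value.
Latitude error → 5e-08 × 111320 = 0.005566 m along the meridian.
Longitude error → 5e-08 × 111320 × cos 41.431° = 5e-08 × 111320 × 0.7498 ≈ 0.00417313 m.
Combining orthogonally: (0.005566² + 0.00417313²)^½ ≈ 0.00695668 m.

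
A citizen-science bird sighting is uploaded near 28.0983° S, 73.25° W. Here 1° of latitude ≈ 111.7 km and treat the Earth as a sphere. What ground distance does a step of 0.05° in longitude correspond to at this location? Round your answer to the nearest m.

One degree of longitude here spans 111700 × cos 28.0983° = 111700 × 0.8821 ≈ 98535.1 m; 0.05° of that is 4926.76 m.

4927 m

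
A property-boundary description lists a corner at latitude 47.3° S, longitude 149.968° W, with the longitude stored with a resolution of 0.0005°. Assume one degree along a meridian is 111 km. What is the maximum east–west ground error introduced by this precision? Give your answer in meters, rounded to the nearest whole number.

With a 0.0005° grid the true value lies within half a step, ±0.0005°/2 = ±0.00025°, of the stored one.
At latitude 47.3° a degree of longitude spans 111000 m × cos 47.3° = 111000 × 0.6782 ≈ 75275.7 m.
East–west error: 0.00025° × 75275.7 m/° ≈ 18.8189 m.

19 meters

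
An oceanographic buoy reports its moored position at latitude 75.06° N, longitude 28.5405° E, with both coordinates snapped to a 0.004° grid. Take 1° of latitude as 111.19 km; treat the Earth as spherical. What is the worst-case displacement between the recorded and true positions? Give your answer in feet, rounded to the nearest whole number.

753 feet

With a 0.004° grid the true value lies within half a step, ±0.004°/2 = ±0.002°, of the stored one.
North–south component: 0.002° × 111190 = 222.38 m.
East–west component at 75.06°: 0.002° × 111190 × cos 75.06° ≈ 0.002 × 28665.6 ≈ 57.3312 m.
The two errors are perpendicular, so the maximum displacement is √(222.38² + 57.3312²) ≈ 229.651 m.
Converting: 229.651 m × 3.2808 ft/m ≈ 753.45 ft.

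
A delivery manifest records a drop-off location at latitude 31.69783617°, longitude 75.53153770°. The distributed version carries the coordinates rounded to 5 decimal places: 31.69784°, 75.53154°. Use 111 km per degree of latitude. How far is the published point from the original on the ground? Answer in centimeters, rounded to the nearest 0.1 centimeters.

47.7 centimeters

Δlat = 31.69783617 − 31.69784 = -0.00000383°; Δlon = 75.53153770 − 75.53154 = -0.00000230°.
North–south shift: -0.00000383 × 111000 = -0.42513 m.
East–west at this latitude: -0.00000230° × 111000 × cos 31.6978° ≈ -0.00000230 × 94442.2 = -0.217217 m.
Hypotenuse of the two orthogonal shifts: √(0.42513² + 0.217217²) = 0.477408 m.
That is 0.477408 m = 47.741 cm.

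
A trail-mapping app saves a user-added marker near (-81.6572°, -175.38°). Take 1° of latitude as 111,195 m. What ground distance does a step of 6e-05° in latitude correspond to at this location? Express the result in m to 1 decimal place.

6.7 m

6e-05° × 111195 m/° = 6.6717 m.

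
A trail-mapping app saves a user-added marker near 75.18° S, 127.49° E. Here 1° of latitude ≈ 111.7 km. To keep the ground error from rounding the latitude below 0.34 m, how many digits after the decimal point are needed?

6 decimal places

One degree of latitude covers 111700 m.
Rounding to N decimal places gives at most 0.5 × 10⁻ᴺ degrees of error, i.e. 0.5 × 10⁻ᴺ × 111700 m.
Need 0.5 × 111700 × 10⁻ᴺ ≤ 0.34 → 10⁻ᴺ ≤ 6.088e-06, so N ≥ 5.22.
At 5 places the error can reach 0.558 m, but 6 places keeps it to 0.0558 m.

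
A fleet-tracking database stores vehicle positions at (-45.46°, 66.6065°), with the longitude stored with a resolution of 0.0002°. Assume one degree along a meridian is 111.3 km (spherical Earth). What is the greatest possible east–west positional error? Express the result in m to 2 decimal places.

7.81 m

With a 0.0002° grid the true value lies within half a step, ±0.0002°/2 = ±0.0001°, of the stored one.
Parallels shrink by cos φ, so at 45.46° a degree of longitude is 111300 × 0.7014 ≈ 78066.6 m.
East–west error: 0.0001° × 78066.6 m/° ≈ 7.80666 m.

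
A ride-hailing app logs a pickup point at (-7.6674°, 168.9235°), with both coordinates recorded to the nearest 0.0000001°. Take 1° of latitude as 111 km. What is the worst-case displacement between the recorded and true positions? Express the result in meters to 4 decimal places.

0.0078 meters

Rounding to 7 decimal places leaves each coordinate within ±5e-08° of the true value.
N–S: 5e-08° × 111000 m/° = 0.00555 m.
E–W at 7.6674°: 5e-08° × 111000 × cos 7.6674° = 5e-08 × 111000 × 0.9911 ≈ 0.00550038 m.
The two errors are perpendicular, so the maximum displacement is √(0.00555² + 0.00550038²) ≈ 0.00781388 m.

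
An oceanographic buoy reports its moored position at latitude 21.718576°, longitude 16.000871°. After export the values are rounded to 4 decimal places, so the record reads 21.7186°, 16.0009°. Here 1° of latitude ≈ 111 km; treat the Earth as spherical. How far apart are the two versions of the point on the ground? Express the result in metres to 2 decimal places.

4.00 metres

Δlat = 21.718576 − 21.7186 = -0.000024°; Δlon = 16.000871 − 16.0009 = -0.000029°.
N–S: -0.000024° × 111000 m/° = -2.664 m.
East–west at this latitude: -0.000029° × 111000 × cos 21.7186° ≈ -0.000029 × 103120 = -2.99049 m.
Hypotenuse of the two orthogonal shifts: √(2.664² + 2.99049²) = 4.00499 m.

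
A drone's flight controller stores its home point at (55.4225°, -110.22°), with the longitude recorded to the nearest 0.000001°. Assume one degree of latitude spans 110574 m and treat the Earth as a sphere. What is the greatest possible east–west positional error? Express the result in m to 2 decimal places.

0.03 m

Rounding to 6 decimal places leaves the longitude within ±5e-07° of the true value.
Parallels shrink by cos φ, so at 55.4225° a degree of longitude is 110574 × 0.5675 ≈ 62753 m.
Maximum E–W displacement: 5e-07 × 62753 = 0.0313765 m.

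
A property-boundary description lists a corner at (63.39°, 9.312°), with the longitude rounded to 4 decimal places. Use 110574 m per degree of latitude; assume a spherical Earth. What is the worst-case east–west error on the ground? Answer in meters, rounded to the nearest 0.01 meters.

Rounding to 4 decimal places leaves the longitude within ±5e-05° of the true value.
One degree of longitude at 63.39° is 110574 × cos 63.39° ≈ 110574 × 0.4479 = 49527.8 m.
East–west error: 5e-05° × 49527.8 m/° ≈ 2.47639 m.

2.48 meters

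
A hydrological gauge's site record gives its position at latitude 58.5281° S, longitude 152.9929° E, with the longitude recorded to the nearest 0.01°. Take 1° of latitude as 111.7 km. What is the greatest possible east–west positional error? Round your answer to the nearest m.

292 m

Rounding to 2 decimal places leaves the longitude within ±0.005° of the true value.
One degree of longitude at 58.5281° is 111700 × cos 58.5281° ≈ 111700 × 0.5221 = 58316.4 m.
So at most 0.005° × 58316.4 ≈ 291.582 m east–west.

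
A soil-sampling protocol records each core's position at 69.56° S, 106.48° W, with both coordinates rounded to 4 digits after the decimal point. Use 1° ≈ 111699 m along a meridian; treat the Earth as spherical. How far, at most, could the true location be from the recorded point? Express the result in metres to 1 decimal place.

Rounding to 4 decimal places leaves each coordinate within ±5e-05° of the true value.
North–south component: 5e-05° × 111699 = 5.58495 m.
E–W at 69.56°: 5e-05° × 111699 × cos 69.56° = 5e-05 × 111699 × 0.3492 ≈ 1.95041 m.
The two errors are perpendicular, so the maximum displacement is √(5.58495² + 1.95041²) ≈ 5.91572 m.

5.9 metres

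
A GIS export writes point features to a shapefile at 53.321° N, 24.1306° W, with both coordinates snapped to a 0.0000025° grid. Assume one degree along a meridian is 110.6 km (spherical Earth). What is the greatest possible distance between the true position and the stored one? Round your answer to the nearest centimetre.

16 centimetres

With a 0.0000025° grid the true value lies within half a step, ±0.0000025°/2 = ±1.25e-06°, of the stored one.
Latitude error → 1.25e-06 × 110600 = 0.13825 m along the meridian.
Longitude error → 1.25e-06 × 110600 × cos 53.321° = 1.25e-06 × 110600 × 0.5973 ≈ 0.082581 m.
The two errors are perpendicular, so the maximum displacement is √(0.13825² + 0.082581²) ≈ 0.161036 m.
That is 0.161036 m = 16.104 cm.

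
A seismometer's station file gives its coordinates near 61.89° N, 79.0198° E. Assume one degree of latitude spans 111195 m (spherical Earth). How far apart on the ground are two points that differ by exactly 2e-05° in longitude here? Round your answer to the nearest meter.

At 61.89° a degree of longitude is 111195 × cos 61.89° ≈ 52391.3 m, so 2e-05° corresponds to 1.04783 m.

1 meters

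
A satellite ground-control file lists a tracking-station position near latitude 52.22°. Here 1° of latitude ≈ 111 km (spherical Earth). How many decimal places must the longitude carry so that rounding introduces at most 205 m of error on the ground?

At 52.22° one degree of longitude covers 111000 × cos 52.22° ≈ 111000 × 0.6126 ≈ 68002.1 m.
N decimal places → at most half a unit in the last place, 0.5 × 10⁻ᴺ° = 68002.1/2 × 10⁻ᴺ m.
Need 0.5 × 68002.1 × 10⁻ᴺ ≤ 205 → 10⁻ᴺ ≤ 6.029e-03, so N ≥ 2.22.
So 3 decimal places suffice (34 m); 2 would allow up to 340 m.

3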